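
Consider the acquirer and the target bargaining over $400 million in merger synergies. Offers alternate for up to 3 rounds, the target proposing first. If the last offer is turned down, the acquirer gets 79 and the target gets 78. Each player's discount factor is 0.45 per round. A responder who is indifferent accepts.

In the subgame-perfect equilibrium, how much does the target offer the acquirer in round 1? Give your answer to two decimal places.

Solve by backward induction from round 3.
Round 3 (the target proposes): the acquirer gets 79 if talks fail, so the target offers 79 and keeps 321.
Round 2 (the acquirer proposes): the target can get 321 next round, worth 0.45 × 321 = 144.45 now, so the acquirer offers 144.45, keeping 255.55.
Round 1 (the target proposes): the acquirer can get 255.55 next round, worth 0.45 × 255.55 = 114.9975 now, so the target offers 114.9975, keeping 285.0025.

115.00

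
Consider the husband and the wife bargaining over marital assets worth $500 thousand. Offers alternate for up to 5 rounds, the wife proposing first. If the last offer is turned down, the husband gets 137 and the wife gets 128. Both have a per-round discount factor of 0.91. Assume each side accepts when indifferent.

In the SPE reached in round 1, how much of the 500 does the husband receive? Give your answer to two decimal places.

Round 5 (the wife proposes): the husband gets 137 if talks fail, so the wife offers 137 and keeps 363.
Round 4 (the husband proposes): the wife can get 363 next round, worth 0.91 × 363 = 330.33 now, so the husband offers 330.33, keeping 169.67.
Round 3 (the wife proposes): the husband can get 169.67 next round, worth 0.91 × 169.67 = 154.3997 now. The wife offers 154.3997 and keeps 500 − 154.3997 = 345.6003.
Round 2 (the husband proposes): the wife can get 345.6003 next round, worth 0.91 × 345.6003 = 314.496273 now. The husband offers 314.496273 and keeps 500 − 314.496273 = 185.503727.
Round 1 (the wife proposes): the husband can get 185.503727 next round, worth 0.91 × 185.503727 = 168.80839157 now; the wife offers that and keeps 331.19160843.

168.81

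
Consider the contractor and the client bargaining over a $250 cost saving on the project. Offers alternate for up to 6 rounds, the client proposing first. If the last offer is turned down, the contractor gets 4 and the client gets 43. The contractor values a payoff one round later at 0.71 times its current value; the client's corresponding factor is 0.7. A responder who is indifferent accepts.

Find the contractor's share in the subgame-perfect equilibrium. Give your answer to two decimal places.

Round 6 (the contractor proposes): the client gets 43 if talks fail, so the contractor offers 43 and keeps 207.
Round 5 (the client proposes): the contractor can get 207 next round, worth 0.71 × 207 = 146.97 now, so the client offers 146.97, keeping 103.03.
Round 4 (the contractor proposes): the client can get 103.03 next round, worth 0.7 × 103.03 = 72.121 now, so the contractor offers 72.121, keeping 177.879.
Round 3 (the client proposes): the contractor can get 177.879 next round, worth 0.71 × 177.879 = 126.29409 now, so the client offers 126.29409, keeping 123.70591.
Round 2 (the contractor proposes): the client can get 123.70591 next round, worth 0.7 × 123.70591 = 86.594137 now; the contractor offers that and keeps 163.405863.
Round 1 (the client proposes): the contractor can get 163.405863 next round, worth 0.71 × 163.405863 = 116.01816273 now. The client offers 116.01816273 and keeps 250 − 116.01816273 = 133.98183727.

116.02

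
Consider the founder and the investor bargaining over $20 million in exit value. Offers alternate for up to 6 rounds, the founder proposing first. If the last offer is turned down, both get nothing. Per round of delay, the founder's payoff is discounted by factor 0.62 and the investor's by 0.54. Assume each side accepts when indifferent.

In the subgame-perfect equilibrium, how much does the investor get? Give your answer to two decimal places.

6.69

Round 6 (the investor proposes): rejection yields 0 for the founder; the investor offers 0 and keeps 20.
Round 5 (the founder proposes): the investor can get 20 next round, worth 0.54 × 20 = 10.8 now; the founder offers that and keeps 9.2.
Round 4 (the investor proposes): the founder can get 9.2 next round, worth 0.62 × 9.2 = 5.704 now. The investor offers 5.704 and keeps 20 − 5.704 = 14.296.
Round 3 (the founder proposes): the investor can get 14.296 next round, worth 0.54 × 14.296 = 7.71984 now; the founder offers that and keeps 12.28016.
Round 2 (the investor proposes): the founder can get 12.28016 next round, worth 0.62 × 12.28016 = 7.6136992 now. The investor offers 7.6136992 and keeps 20 − 7.6136992 = 12.3863008.
Round 1 (the founder proposes): the investor can get 12.3863008 next round, worth 0.54 × 12.3863008 = 6.688602432 now, so the founder offers 6.688602432, keeping 13.311397568.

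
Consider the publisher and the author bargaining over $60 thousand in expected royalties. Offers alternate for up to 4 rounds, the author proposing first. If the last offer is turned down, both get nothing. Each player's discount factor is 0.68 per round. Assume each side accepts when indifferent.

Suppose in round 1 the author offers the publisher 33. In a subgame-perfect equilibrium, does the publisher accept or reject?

Accept

Work out the publisher's continuation value if the offer is rejected.
Round 4 (the publisher proposes): rejection yields 0 for the author; the publisher offers 0 and keeps 60.
Round 3 (the author proposes): the publisher can get 60 next round, worth 0.68 × 60 = 40.8 now. The author offers 40.8 and keeps 60 − 40.8 = 19.2.
Round 2 (the publisher proposes): the author can get 19.2 next round, worth 0.68 × 19.2 = 13.056 now. The publisher offers 13.056 and keeps 60 − 13.056 = 46.944.
So by rejecting in round 1, the publisher gets 46.944 next round, worth 0.68 × 46.944 = 31.92192 now.
Offer 33 ≥ 31.92192, so the publisher accepts.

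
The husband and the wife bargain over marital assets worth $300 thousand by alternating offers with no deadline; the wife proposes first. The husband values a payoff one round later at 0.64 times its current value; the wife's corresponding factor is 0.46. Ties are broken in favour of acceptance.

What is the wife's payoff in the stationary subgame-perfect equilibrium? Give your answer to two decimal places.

When the wife proposes, the husband accepts any offer worth at least 0.64 times what the husband would get by proposing next round; and vice versa.
This gives x = 300 − 0.64y and y = 300 − 0.46x, where x and y are each side's share when it proposes.
Hence (1 − 0.64·0.46)x = 300(1 − 0.64), i.e. 0.7056·x = 108.
x ≈ 153.0612; the husband's share is 300 − x ≈ 146.9388.

153.06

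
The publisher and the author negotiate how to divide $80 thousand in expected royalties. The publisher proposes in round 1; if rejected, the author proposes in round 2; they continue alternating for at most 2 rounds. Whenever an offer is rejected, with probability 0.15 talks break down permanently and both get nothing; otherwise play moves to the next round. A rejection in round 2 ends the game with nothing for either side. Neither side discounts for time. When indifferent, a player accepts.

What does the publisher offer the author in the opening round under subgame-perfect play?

68

Round 2 (the author proposes): the publisher will accept anything ≥ 0, so the author offers 0 and keeps 80.
Round 1 (the publisher proposes): rejecting gives the author an expected 0.85 × 80 = 68; the publisher offers that and keeps 12.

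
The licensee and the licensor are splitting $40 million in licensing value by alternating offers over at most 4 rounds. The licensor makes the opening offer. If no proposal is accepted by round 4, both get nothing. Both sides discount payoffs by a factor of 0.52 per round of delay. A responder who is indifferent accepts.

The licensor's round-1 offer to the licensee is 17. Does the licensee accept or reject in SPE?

Accept

Work out the licensee's continuation value if the offer is rejected.
Round 4 (the licensee proposes): the licensor will accept anything ≥ 0, so the licensee offers 0 and keeps 40.
Round 3 (the licensor proposes): the licensee can get 40 next round, worth 0.52 × 40 = 20.8 now, so the licensor offers 20.8, keeping 19.2.
Round 2 (the licensee proposes): the licensor can get 19.2 next round, worth 0.52 × 19.2 = 9.984 now. The licensee offers 9.984 and keeps 40 − 9.984 = 30.016.
So by rejecting in round 1, the licensee gets 30.016 next round, worth 0.52 × 30.016 = 15.60832 now.
Offer 17 ≥ 15.60832, so the licensee accepts.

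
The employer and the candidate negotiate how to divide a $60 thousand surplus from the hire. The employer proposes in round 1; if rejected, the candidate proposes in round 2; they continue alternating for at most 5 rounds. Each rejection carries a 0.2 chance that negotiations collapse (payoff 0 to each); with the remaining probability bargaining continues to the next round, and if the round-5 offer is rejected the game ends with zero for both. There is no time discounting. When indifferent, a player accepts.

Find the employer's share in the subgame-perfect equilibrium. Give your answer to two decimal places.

Round 5 (the employer proposes): rejection yields 0 for the candidate; the employer offers 0 and keeps 60.
Round 4 (the candidate proposes): rejecting gives the employer an expected 0.8 × 60 = 48; the candidate offers that and keeps 12.
Round 3 (the employer proposes): rejecting gives the candidate an expected 0.8 × 12 = 9.6. The employer offers 9.6 and keeps 60 − 9.6 = 50.4.
Round 2 (the candidate proposes): rejecting gives the employer an expected 0.8 × 50.4 = 40.32, so the candidate offers 40.32, keeping 19.68.
Round 1 (the employer proposes): rejecting gives the candidate an expected 0.8 × 19.68 = 15.744; the employer offers that and keeps 44.256.

44.26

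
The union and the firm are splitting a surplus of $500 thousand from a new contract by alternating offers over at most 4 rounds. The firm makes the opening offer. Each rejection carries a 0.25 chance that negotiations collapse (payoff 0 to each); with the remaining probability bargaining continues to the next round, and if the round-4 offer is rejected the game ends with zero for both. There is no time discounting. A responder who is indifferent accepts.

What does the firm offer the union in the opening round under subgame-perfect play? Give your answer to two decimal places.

304.69

Round 4 (the union proposes): the firm will accept anything ≥ 0, so the union offers 0 and keeps 500.
Round 3 (the firm proposes): rejecting gives the union an expected 0.75 × 500 = 375. The firm offers 375 and keeps 500 − 375 = 125.
Round 2 (the union proposes): rejecting gives the firm an expected 0.75 × 125 = 93.75. The union offers 93.75 and keeps 500 − 93.75 = 406.25.
Round 1 (the firm proposes): rejecting gives the union an expected 0.75 × 406.25 = 304.6875, so the firm offers 304.6875, keeping 195.3125.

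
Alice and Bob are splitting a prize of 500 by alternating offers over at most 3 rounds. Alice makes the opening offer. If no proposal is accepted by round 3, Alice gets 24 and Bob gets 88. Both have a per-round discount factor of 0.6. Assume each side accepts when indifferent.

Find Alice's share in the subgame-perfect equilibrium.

Round 3 (Alice proposes): Bob gets 88 if talks fail, so Alice offers 88 and keeps 412.
Round 2 (Bob proposes): Alice can get 412 next round, worth 0.6 × 412 = 247.2 now; Bob offers that and keeps 252.8.
Round 1 (Alice proposes): Bob can get 252.8 next round, worth 0.6 × 252.8 = 151.68 now; Alice offers that and keeps 348.32.

348.32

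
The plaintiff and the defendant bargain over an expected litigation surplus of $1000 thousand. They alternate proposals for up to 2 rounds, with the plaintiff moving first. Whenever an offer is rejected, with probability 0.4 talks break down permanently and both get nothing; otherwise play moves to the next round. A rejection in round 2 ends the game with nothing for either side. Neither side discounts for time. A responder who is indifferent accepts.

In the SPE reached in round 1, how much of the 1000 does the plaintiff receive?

400

Round 2 (the defendant proposes): the plaintiff will accept anything ≥ 0, so the defendant offers 0 and keeps 1000.
Round 1 (the plaintiff proposes): rejecting gives the defendant an expected 0.6 × 1000 = 600; the plaintiff offers that and keeps 400.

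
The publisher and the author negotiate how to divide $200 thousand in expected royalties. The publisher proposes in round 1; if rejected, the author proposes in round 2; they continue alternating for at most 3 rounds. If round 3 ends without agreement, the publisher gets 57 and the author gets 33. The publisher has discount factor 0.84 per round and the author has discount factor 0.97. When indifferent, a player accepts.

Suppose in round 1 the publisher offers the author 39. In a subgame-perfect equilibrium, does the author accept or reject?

Reject

Work out the author's continuation value if the offer is rejected.
Round 3 (the publisher proposes): the author gets 33 if talks fail, so the publisher offers 33 and keeps 167.
Round 2 (the author proposes): the publisher can get 167 next round, worth 0.84 × 167 = 140.28 now. The author offers 140.28 and keeps 200 − 140.28 = 59.72.
So by rejecting in round 1, the author gets 59.72 next round, worth 0.97 × 59.72 = 57.9284 now.
Offer 39 < 57.9284, so the author rejects.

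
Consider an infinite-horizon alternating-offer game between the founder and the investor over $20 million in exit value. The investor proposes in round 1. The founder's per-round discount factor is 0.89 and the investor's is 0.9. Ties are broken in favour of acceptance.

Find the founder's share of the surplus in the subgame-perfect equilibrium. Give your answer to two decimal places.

8.94

Let x be the investor's share when the investor proposes and y be the founder's share when the founder proposes.
The founder accepts iff offered ≥ 0.89·y, so x = 20 − 0.89y. Symmetrically y = 20 − 0.9x.
Substituting: x = 20 − 0.89(20 − 0.9x), giving x(1 − 0.9·0.89) = 20(1 − 0.89).
So x = 20 × 0.11 / 0.199 ≈ 11.0553, and the founder receives 20 − x ≈ 8.9447.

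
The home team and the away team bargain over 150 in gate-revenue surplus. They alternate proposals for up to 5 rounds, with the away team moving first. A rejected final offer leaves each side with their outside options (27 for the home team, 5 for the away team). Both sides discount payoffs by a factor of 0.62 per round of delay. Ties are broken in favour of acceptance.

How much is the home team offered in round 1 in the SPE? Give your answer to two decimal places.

52.91

Solve by backward induction from round 5.
Round 5 (the away team proposes): the home team gets 27 if talks fail, so the away team offers 27 and keeps 123.
Round 4 (the home team proposes): the away team can get 123 next round, worth 0.62 × 123 = 76.26 now, so the home team offers 76.26, keeping 73.74.
Round 3 (the away team proposes): the home team can get 73.74 next round, worth 0.62 × 73.74 = 45.7188 now; the away team offers that and keeps 104.2812.
Round 2 (the home team proposes): the away team can get 104.2812 next round, worth 0.62 × 104.2812 = 64.654344 now. The home team offers 64.654344 and keeps 150 − 64.654344 = 85.345656.
Round 1 (the away team proposes): the home team can get 85.345656 next round, worth 0.62 × 85.345656 = 52.91430672 now, so the away team offers 52.91430672, keeping 97.08569328.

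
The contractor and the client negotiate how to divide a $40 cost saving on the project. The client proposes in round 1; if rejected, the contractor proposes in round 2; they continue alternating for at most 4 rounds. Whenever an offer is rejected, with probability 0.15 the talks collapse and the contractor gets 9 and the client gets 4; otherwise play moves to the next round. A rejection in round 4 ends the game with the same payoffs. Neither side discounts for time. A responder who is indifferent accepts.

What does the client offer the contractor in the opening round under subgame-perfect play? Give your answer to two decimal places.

By backward induction:
Round 4 (the contractor proposes): the client gets 4 if talks fail, so the contractor offers 4 and keeps 36.
Round 3 (the client proposes): rejecting gives the contractor an expected 0.85 × 36 + 0.15 × 9 = 31.95; the client offers that and keeps 8.05.
Round 2 (the contractor proposes): rejecting gives the client an expected 0.85 × 8.05 + 0.15 × 4 = 7.4425. The contractor offers 7.4425 and keeps 40 − 7.4425 = 32.5575.
Round 1 (the client proposes): rejecting gives the contractor an expected 0.85 × 32.5575 + 0.15 × 9 = 29.023875; the client offers that and keeps 10.976125.

29.02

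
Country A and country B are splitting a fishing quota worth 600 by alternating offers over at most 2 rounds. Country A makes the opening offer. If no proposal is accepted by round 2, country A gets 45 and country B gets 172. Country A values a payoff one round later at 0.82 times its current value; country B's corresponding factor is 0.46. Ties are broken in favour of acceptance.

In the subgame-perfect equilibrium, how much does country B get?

By backward induction:
Round 2 (country B proposes): country A gets 45 if talks fail, so country B offers 45 and keeps 555.
Round 1 (country A proposes): country B can get 555 next round, worth 0.46 × 555 = 255.3 now. Country A offers 255.3 and keeps 600 − 255.3 = 344.7.

255.3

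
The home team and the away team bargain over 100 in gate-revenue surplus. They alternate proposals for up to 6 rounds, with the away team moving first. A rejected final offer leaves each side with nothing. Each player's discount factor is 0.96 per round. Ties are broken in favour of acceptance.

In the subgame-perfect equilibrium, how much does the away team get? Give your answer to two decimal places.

11.08

Round 6 (the home team proposes): rejection yields 0 for the away team; the home team offers 0 and keeps 100.
Round 5 (the away team proposes): the home team can get 100 next round, worth 0.96 × 100 = 96 now. The away team offers 96 and keeps 100 − 96 = 4.
Round 4 (the home team proposes): the away team can get 4 next round, worth 0.96 × 4 = 3.84 now. The home team offers 3.84 and keeps 100 − 3.84 = 96.16.
Round 3 (the away team proposes): the home team can get 96.16 next round, worth 0.96 × 96.16 = 92.3136 now, so the away team offers 92.3136, keeping 7.6864.
Round 2 (the home team proposes): the away team can get 7.6864 next round, worth 0.96 × 7.6864 = 7.378944 now; the home team offers that and keeps 92.621056.
Round 1 (the away team proposes): the home team can get 92.621056 next round, worth 0.96 × 92.621056 = 88.91621376 now. The away team offers 88.91621376 and keeps 100 − 88.91621376 = 11.08378624.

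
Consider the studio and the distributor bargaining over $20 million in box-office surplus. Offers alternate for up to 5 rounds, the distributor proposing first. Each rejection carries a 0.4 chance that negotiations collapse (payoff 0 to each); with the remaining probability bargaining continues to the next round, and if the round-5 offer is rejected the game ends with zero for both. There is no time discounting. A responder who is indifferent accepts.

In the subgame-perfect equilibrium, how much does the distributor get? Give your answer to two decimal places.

13.47

Round 5 (the distributor proposes): rejection yields 0 for the studio; the distributor offers 0 and keeps 20.
Round 4 (the studio proposes): rejecting gives the distributor an expected 0.6 × 20 = 12, so the studio offers 12, keeping 8.
Round 3 (the distributor proposes): rejecting gives the studio an expected 0.6 × 8 = 4.8. The distributor offers 4.8 and keeps 20 − 4.8 = 15.2.
Round 2 (the studio proposes): rejecting gives the distributor an expected 0.6 × 15.2 = 9.12, so the studio offers 9.12, keeping 10.88.
Round 1 (the distributor proposes): rejecting gives the studio an expected 0.6 × 10.88 = 6.528, so the distributor offers 6.528, keeping 13.472.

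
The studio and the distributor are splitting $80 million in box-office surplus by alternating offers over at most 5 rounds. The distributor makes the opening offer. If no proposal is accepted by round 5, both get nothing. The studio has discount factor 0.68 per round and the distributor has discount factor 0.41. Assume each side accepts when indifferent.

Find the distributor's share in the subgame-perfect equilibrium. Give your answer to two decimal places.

Round 5 (the distributor proposes): rejection yields 0 for the studio; the distributor offers 0 and keeps 80.
Round 4 (the studio proposes): the distributor can get 80 next round, worth 0.41 × 80 = 32.8 now; the studio offers that and keeps 47.2.
Round 3 (the distributor proposes): the studio can get 47.2 next round, worth 0.68 × 47.2 = 32.096 now; the distributor offers that and keeps 47.904.
Round 2 (the studio proposes): the distributor can get 47.904 next round, worth 0.41 × 47.904 = 19.64064 now. The studio offers 19.64064 and keeps 80 − 19.64064 = 60.35936.
Round 1 (the distributor proposes): the studio can get 60.35936 next round, worth 0.68 × 60.35936 = 41.0443648 now. The distributor offers 41.0443648 and keeps 80 − 41.0443648 = 38.9556352.

38.96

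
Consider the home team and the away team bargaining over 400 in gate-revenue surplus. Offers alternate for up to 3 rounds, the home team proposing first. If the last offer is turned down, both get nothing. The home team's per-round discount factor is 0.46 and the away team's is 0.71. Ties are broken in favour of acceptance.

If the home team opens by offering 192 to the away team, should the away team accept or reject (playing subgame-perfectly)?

Accept

Work out the away team's continuation value if the offer is rejected.
Round 3 (the home team proposes): rejection yields 0 for the away team; the home team offers 0 and keeps 400.
Round 2 (the away team proposes): the home team can get 400 next round, worth 0.46 × 400 = 184 now, so the away team offers 184, keeping 216.
So by rejecting in round 1, the away team gets 216 next round, worth 0.71 × 216 = 153.36 now.
Offer 192 ≥ 153.36, so the away team accepts.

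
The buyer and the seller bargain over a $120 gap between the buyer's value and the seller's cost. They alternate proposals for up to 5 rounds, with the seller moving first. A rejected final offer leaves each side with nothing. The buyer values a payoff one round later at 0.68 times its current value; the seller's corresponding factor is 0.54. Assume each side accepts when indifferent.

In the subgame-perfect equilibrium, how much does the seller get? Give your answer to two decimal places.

68.68

By backward induction:
Round 5 (the seller proposes): the buyer will accept anything ≥ 0, so the seller offers 0 and keeps 120.
Round 4 (the buyer proposes): the seller can get 120 next round, worth 0.54 × 120 = 64.8 now. The buyer offers 64.8 and keeps 120 − 64.8 = 55.2.
Round 3 (the seller proposes): the buyer can get 55.2 next round, worth 0.68 × 55.2 = 37.536 now. The seller offers 37.536 and keeps 120 − 37.536 = 82.464.
Round 2 (the buyer proposes): the seller can get 82.464 next round, worth 0.54 × 82.464 = 44.53056 now. The buyer offers 44.53056 and keeps 120 − 44.53056 = 75.46944.
Round 1 (the seller proposes): the buyer can get 75.46944 next round, worth 0.68 × 75.46944 = 51.3192192 now, so the seller offers 51.3192192, keeping 68.6807808.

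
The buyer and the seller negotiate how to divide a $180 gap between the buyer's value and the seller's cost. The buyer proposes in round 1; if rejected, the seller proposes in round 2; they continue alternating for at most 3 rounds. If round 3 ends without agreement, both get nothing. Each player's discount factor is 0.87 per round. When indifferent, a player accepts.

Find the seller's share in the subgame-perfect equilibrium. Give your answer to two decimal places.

Round 3 (the buyer proposes): the seller will accept anything ≥ 0, so the buyer offers 0 and keeps 180.
Round 2 (the seller proposes): the buyer can get 180 next round, worth 0.87 × 180 = 156.6 now; the seller offers that and keeps 23.4.
Round 1 (the buyer proposes): the seller can get 23.4 next round, worth 0.87 × 23.4 = 20.358 now; the buyer offers that and keeps 159.642.

20.36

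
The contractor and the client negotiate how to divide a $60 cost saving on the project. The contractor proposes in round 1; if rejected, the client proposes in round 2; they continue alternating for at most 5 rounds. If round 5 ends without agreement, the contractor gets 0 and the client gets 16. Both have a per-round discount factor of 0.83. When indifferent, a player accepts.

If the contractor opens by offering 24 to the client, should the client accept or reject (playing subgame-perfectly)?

Accept

Round 5 (the contractor proposes): the client gets 16 if talks fail, so the contractor offers 16 and keeps 44.
Round 4 (the client proposes): the contractor can get 44 next round, worth 0.83 × 44 = 36.52 now, so the client offers 36.52, keeping 23.48.
Round 3 (the contractor proposes): the client can get 23.48 next round, worth 0.83 × 23.48 = 19.4884 now, so the contractor offers 19.4884, keeping 40.5116.
Round 2 (the client proposes): the contractor can get 40.5116 next round, worth 0.83 × 40.5116 = 33.624628 now. The client offers 33.624628 and keeps 60 − 33.624628 = 26.375372.
So by rejecting in round 1, the client gets 26.375372 next round, worth 0.83 × 26.375372 = 21.89155876 now.
Offer 24 ≥ 21.89155876, so the client accepts.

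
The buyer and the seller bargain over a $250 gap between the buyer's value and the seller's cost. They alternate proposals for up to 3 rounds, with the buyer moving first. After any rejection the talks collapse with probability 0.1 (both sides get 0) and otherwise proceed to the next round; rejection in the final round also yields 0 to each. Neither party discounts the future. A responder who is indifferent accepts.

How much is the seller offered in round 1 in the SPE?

Round 3 (the buyer proposes): rejection yields 0 for the seller; the buyer offers 0 and keeps 250.
Round 2 (the seller proposes): rejecting gives the buyer an expected 0.9 × 250 = 225, so the seller offers 225, keeping 25.
Round 1 (the buyer proposes): rejecting gives the seller an expected 0.9 × 25 = 22.5; the buyer offers that and keeps 227.5.

22.5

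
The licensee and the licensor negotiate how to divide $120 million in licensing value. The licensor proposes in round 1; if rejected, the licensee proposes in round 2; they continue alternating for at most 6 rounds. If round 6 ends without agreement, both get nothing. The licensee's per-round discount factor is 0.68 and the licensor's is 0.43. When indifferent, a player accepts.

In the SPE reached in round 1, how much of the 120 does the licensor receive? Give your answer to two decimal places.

Solve by backward induction from round 6.
Round 6 (the licensee proposes): rejection yields 0 for the licensor; the licensee offers 0 and keeps 120.
Round 5 (the licensor proposes): the licensee can get 120 next round, worth 0.68 × 120 = 81.6 now. The licensor offers 81.6 and keeps 120 − 81.6 = 38.4.
Round 4 (the licensee proposes): the licensor can get 38.4 next round, worth 0.43 × 38.4 = 16.512 now; the licensee offers that and keeps 103.488.
Round 3 (the licensor proposes): the licensee can get 103.488 next round, worth 0.68 × 103.488 = 70.37184 now, so the licensor offers 70.37184, keeping 49.62816.
Round 2 (the licensee proposes): the licensor can get 49.62816 next round, worth 0.43 × 49.62816 = 21.3401088 now; the licensee offers that and keeps 98.6598912.
Round 1 (the licensor proposes): the licensee can get 98.6598912 next round, worth 0.68 × 98.6598912 = 67.088726016 now; the licensor offers that and keeps 52.911273984.

52.91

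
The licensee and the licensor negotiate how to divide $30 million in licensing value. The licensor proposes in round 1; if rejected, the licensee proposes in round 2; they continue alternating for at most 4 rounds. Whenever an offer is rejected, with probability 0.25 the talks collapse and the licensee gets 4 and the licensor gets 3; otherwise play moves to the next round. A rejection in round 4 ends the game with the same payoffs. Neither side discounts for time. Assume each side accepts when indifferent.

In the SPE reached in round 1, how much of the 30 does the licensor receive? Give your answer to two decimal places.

Round 4 (the licensee proposes): the licensor gets 3 if talks fail, so the licensee offers 3 and keeps 27.
Round 3 (the licensor proposes): rejecting gives the licensee an expected 0.75 × 27 + 0.25 × 4 = 21.25. The licensor offers 21.25 and keeps 30 − 21.25 = 8.75.
Round 2 (the licensee proposes): rejecting gives the licensor an expected 0.75 × 8.75 + 0.25 × 3 = 7.3125; the licensee offers that and keeps 22.6875.
Round 1 (the licensor proposes): rejecting gives the licensee an expected 0.75 × 22.6875 + 0.25 × 4 = 18.015625; the licensor offers that and keeps 11.984375.

11.98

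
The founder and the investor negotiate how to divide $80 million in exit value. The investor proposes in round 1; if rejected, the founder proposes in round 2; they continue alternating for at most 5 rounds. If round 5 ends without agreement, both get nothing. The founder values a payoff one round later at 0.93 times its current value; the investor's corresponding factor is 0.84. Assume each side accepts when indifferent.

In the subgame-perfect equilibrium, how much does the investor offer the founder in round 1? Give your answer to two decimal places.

Round 5 (the investor proposes): rejection yields 0 for the founder; the investor offers 0 and keeps 80.
Round 4 (the founder proposes): the investor can get 80 next round, worth 0.84 × 80 = 67.2 now. The founder offers 67.2 and keeps 80 − 67.2 = 12.8.
Round 3 (the investor proposes): the founder can get 12.8 next round, worth 0.93 × 12.8 = 11.904 now, so the investor offers 11.904, keeping 68.096.
Round 2 (the founder proposes): the investor can get 68.096 next round, worth 0.84 × 68.096 = 57.20064 now, so the founder offers 57.20064, keeping 22.79936.
Round 1 (the investor proposes): the founder can get 22.79936 next round, worth 0.93 × 22.79936 = 21.2034048 now; the investor offers that and keeps 58.7965952.

21.20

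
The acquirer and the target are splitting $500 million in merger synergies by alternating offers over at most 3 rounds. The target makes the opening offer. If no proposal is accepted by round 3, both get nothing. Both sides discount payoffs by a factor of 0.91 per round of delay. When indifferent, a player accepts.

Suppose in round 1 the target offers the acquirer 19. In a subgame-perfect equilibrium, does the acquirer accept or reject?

Work out the acquirer's continuation value if the offer is rejected.
Round 3 (the target proposes): rejection yields 0 for the acquirer; the target offers 0 and keeps 500.
Round 2 (the acquirer proposes): the target can get 500 next round, worth 0.91 × 500 = 455 now, so the acquirer offers 455, keeping 45.
So by rejecting in round 1, the acquirer gets 45 next round, worth 0.91 × 45 = 40.95 now.
Offer 19 < 40.95, so the acquirer rejects.

Reject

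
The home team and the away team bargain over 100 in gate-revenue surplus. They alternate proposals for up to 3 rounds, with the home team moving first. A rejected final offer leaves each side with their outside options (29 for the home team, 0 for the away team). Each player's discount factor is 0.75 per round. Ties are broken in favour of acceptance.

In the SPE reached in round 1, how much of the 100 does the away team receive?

Work backward from the last round.
Round 3 (the home team proposes): rejection yields 0 for the away team; the home team offers 0 and keeps 100.
Round 2 (the away team proposes): the home team can get 100 next round, worth 0.75 × 100 = 75 now. The away team offers 75 and keeps 100 − 75 = 25.
Round 1 (the home team proposes): the away team can get 25 next round, worth 0.75 × 25 = 18.75 now; the home team offers that and keeps 81.25.

18.75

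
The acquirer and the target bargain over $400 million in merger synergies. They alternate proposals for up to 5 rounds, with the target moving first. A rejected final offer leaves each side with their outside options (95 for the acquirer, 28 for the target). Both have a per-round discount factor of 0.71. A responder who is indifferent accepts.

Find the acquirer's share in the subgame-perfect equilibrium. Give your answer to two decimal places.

Round 5 (the target proposes): the acquirer gets 95 if talks fail, so the target offers 95 and keeps 305.
Round 4 (the acquirer proposes): the target can get 305 next round, worth 0.71 × 305 = 216.55 now; the acquirer offers that and keeps 183.45.
Round 3 (the target proposes): the acquirer can get 183.45 next round, worth 0.71 × 183.45 = 130.2495 now; the target offers that and keeps 269.7505.
Round 2 (the acquirer proposes): the target can get 269.7505 next round, worth 0.71 × 269.7505 = 191.522855 now; the acquirer offers that and keeps 208.477145.
Round 1 (the target proposes): the acquirer can get 208.477145 next round, worth 0.71 × 208.477145 = 148.01877295 now; the target offers that and keeps 251.98122705.

148.02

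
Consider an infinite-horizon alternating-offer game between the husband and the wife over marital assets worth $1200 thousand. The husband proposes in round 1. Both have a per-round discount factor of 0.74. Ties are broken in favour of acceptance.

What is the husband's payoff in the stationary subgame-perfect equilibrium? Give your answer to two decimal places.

Let x be the husband's share when the husband proposes and y be the wife's share when the wife proposes.
The wife accepts iff offered ≥ 0.74·y, so x = 1200 − 0.74y. Symmetrically y = 1200 − 0.74x.
Substituting: x = 1200 − 0.74(1200 − 0.74x), giving x(1 − 0.74·0.74) = 1200(1 − 0.74).
So x = 1200 × 0.26 / 0.4524 ≈ 689.6552, and the wife receives 1200 − x ≈ 510.3448.

689.66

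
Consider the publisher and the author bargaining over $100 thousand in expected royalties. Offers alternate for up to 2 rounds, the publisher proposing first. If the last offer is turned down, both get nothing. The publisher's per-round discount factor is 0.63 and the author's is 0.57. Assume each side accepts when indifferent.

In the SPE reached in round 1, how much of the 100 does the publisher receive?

43

Work backward from the last round.
Round 2 (the author proposes): the publisher will accept anything ≥ 0, so the author offers 0 and keeps 100.
Round 1 (the publisher proposes): the author can get 100 next round, worth 0.57 × 100 = 57 now; the publisher offers that and keeps 43.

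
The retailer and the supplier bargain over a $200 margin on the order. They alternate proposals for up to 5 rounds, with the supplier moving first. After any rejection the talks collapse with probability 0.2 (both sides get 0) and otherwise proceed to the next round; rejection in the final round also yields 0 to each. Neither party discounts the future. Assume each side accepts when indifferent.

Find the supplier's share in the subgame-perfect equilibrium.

147.52

Round 5 (the supplier proposes): the retailer will accept anything ≥ 0, so the supplier offers 0 and keeps 200.
Round 4 (the retailer proposes): rejecting gives the supplier an expected 0.8 × 200 = 160; the retailer offers that and keeps 40.
Round 3 (the supplier proposes): rejecting gives the retailer an expected 0.8 × 40 = 32, so the supplier offers 32, keeping 168.
Round 2 (the retailer proposes): rejecting gives the supplier an expected 0.8 × 168 = 134.4. The retailer offers 134.4 and keeps 200 − 134.4 = 65.6.
Round 1 (the supplier proposes): rejecting gives the retailer an expected 0.8 × 65.6 = 52.48. The supplier offers 52.48 and keeps 200 − 52.48 = 147.52.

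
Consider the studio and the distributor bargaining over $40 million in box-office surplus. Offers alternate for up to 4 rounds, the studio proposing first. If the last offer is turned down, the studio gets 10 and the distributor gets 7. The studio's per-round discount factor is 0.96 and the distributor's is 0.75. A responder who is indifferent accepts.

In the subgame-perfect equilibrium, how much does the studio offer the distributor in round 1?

17.4

By backward induction:
Round 4 (the distributor proposes): the studio gets 10 if talks fail, so the distributor offers 10 and keeps 30.
Round 3 (the studio proposes): the distributor can get 30 next round, worth 0.75 × 30 = 22.5 now; the studio offers that and keeps 17.5.
Round 2 (the distributor proposes): the studio can get 17.5 next round, worth 0.96 × 17.5 = 16.8 now; the distributor offers that and keeps 23.2.
Round 1 (the studio proposes): the distributor can get 23.2 next round, worth 0.75 × 23.2 = 17.4 now, so the studio offers 17.4, keeping 22.6.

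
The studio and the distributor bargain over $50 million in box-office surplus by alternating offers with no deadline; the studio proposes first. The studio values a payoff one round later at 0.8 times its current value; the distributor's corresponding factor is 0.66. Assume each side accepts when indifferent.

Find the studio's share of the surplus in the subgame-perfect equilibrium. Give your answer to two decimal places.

In a stationary SPE each proposer offers the other exactly their discounted continuation value.
If the studio keeps x when proposing and the distributor keeps y when proposing, then x = 50 − 0.66y and y = 50 − 0.8x.
Solving: x = 50(1 − 0.66) / (1 − 0.8·0.66) = 17 / 0.472 ≈ 36.0169.
The distributor gets 50 − 36.0169 ≈ 13.9831.

36.02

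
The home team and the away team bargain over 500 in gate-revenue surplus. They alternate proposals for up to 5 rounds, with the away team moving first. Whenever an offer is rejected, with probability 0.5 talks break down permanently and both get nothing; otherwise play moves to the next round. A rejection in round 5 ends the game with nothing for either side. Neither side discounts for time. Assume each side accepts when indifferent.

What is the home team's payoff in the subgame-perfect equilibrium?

156.25

Round 5 (the away team proposes): the home team will accept anything ≥ 0, so the away team offers 0 and keeps 500.
Round 4 (the home team proposes): rejecting gives the away team an expected 0.5 × 500 = 250; the home team offers that and keeps 250.
Round 3 (the away team proposes): rejecting gives the home team an expected 0.5 × 250 = 125. The away team offers 125 and keeps 500 − 125 = 375.
Round 2 (the home team proposes): rejecting gives the away team an expected 0.5 × 375 = 187.5; the home team offers that and keeps 312.5.
Round 1 (the away team proposes): rejecting gives the home team an expected 0.5 × 312.5 = 156.25. The away team offers 156.25 and keeps 500 − 156.25 = 343.75.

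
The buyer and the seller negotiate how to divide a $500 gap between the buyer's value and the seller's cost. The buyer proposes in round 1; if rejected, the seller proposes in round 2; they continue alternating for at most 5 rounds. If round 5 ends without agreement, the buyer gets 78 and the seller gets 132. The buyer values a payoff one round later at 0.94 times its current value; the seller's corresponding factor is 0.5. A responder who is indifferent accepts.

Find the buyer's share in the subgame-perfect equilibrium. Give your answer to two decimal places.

Round 5 (the buyer proposes): the seller gets 132 if talks fail, so the buyer offers 132 and keeps 368.
Round 4 (the seller proposes): the buyer can get 368 next round, worth 0.94 × 368 = 345.92 now; the seller offers that and keeps 154.08.
Round 3 (the buyer proposes): the seller can get 154.08 next round, worth 0.5 × 154.08 = 77.04 now, so the buyer offers 77.04, keeping 422.96.
Round 2 (the seller proposes): the buyer can get 422.96 next round, worth 0.94 × 422.96 = 397.5824 now, so the seller offers 397.5824, keeping 102.4176.
Round 1 (the buyer proposes): the seller can get 102.4176 next round, worth 0.5 × 102.4176 = 51.2088 now. The buyer offers 51.2088 and keeps 500 − 51.2088 = 448.7912.

448.79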